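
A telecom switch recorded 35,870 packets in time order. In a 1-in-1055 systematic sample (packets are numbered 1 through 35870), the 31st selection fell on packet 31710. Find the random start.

60

k = 1055
r = 31710 − (31−1)×1055 = 31710 − 31650 = 60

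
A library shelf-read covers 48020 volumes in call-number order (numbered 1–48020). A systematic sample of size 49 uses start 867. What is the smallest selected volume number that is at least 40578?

41047

k = 48020/49 = 980
Steps past start: ⌈(40578 − 867)/980⌉ = ⌈39711/980⌉ = 41
Selected volume: 867 + 41×980 = 41047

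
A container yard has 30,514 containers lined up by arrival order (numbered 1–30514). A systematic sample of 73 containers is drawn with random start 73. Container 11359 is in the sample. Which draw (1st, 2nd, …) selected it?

k = 30514/73 = 418
position = (11359 − 73)/418 + 1 = 11286/418 + 1 = 27 + 1 = 28

28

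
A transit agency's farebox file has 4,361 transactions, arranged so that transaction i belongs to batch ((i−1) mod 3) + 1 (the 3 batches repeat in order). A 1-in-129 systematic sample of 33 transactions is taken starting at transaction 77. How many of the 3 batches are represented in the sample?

1

Consecutive selections differ by k = 129, so their batch numbers differ by 129 mod 3 = 0.
gcd(129, 3) = 3, so the sample visits 3/3 = 1 distinct residues mod 3.
Start 77 is batch 2; the batches hit are 2.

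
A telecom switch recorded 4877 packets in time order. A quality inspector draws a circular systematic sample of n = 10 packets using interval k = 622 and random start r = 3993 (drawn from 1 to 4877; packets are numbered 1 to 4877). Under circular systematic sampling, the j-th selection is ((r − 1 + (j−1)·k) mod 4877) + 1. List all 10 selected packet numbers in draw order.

Selection 1: 3993
Selection 2: 3993 + 622 = 4615
Selection 3: 4615 + 622 = 5237 → 5237 − 4877 = 360
Selection 4: 360 + 622 = 982
Selection 5: 982 + 622 = 1604
Selection 6: 1604 + 622 = 2226
Selection 7: 2226 + 622 = 2848
Selection 8: 2848 + 622 = 3470
Selection 9: 3470 + 622 = 4092
Selection 10: 4092 + 622 = 4714

3993, 4615, 360, 982, 1604, 2226, 2848, 3470, 4092, 4714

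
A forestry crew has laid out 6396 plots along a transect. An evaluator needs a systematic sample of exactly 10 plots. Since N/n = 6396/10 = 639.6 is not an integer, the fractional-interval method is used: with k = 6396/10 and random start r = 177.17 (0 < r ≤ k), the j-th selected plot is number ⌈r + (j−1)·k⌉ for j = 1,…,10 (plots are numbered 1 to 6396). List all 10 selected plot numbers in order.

178, 817, 1457, 2096, 2736, 3376, 4015, 4655, 5294, 5934

j=1: r + 0k = 177.17 → ⌈·⌉ = 178
j=2: r + 1k = 816.77 → ⌈·⌉ = 817
j=3: r + 2k = 1456.37 → ⌈·⌉ = 1457
j=4: r + 3k = 2095.97 → ⌈·⌉ = 2096
j=5: r + 4k = 2735.57 → ⌈·⌉ = 2736
j=6: r + 5k = 3375.17 → ⌈·⌉ = 3376
j=7: r + 6k = 4014.77 → ⌈·⌉ = 4015
j=8: r + 7k = 4654.37 → ⌈·⌉ = 4655
j=9: r + 8k = 5293.97 → ⌈·⌉ = 5294
j=10: r + 9k = 5933.57 → ⌈·⌉ = 5934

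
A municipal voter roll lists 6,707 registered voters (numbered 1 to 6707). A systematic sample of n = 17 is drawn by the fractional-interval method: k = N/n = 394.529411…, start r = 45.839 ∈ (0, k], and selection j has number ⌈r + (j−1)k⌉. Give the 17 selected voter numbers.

46, 441, 835, 1230, 1624, 2019, 2414, 2808, 3203, 3597, 3992, 4386, 4781, 5175, 5570, 5964, 6359

j=1: r + 0k = 45.839 → ⌈·⌉ = 46
j=2: r + 1k = 440.368411… → ⌈·⌉ = 441
j=3: r + 2k = 834.897823… → ⌈·⌉ = 835
j=4: r + 3k = 1229.427235… → ⌈·⌉ = 1230
j=5: r + 4k = 1623.956647… → ⌈·⌉ = 1624
j=6: r + 5k = 2018.486058… → ⌈·⌉ = 2019
j=7: r + 6k = 2413.015470… → ⌈·⌉ = 2414
j=8: r + 7k = 2807.544882… → ⌈·⌉ = 2808
j=9: r + 8k = 3202.074294… → ⌈·⌉ = 3203
j=10: r + 9k = 3596.603705… → ⌈·⌉ = 3597
j=11: r + 10k = 3991.133117… → ⌈·⌉ = 3992
j=12: r + 11k = 4385.662529… → ⌈·⌉ = 4386
j=13: r + 12k = 4780.191941… → ⌈·⌉ = 4781
j=14: r + 13k = 5174.721352… → ⌈·⌉ = 5175
j=15: r + 14k = 5569.250764… → ⌈·⌉ = 5570
j=16: r + 15k = 5963.780176… → ⌈·⌉ = 5964
j=17: r + 16k = 6358.309588… → ⌈·⌉ = 6359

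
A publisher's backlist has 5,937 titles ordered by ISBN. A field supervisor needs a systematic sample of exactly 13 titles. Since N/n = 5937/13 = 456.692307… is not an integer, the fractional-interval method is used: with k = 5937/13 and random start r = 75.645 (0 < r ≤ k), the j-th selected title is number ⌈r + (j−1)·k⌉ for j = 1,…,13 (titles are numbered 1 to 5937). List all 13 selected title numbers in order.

76, 533, 990, 1446, 1903, 2360, 2816, 3273, 3730, 4186, 4643, 5100, 5556

j=1: r + 0k = 75.645 → ⌈·⌉ = 76
j=2: r + 1k = 532.337307… → ⌈·⌉ = 533
j=3: r + 2k = 989.029615… → ⌈·⌉ = 990
j=4: r + 3k = 1445.721923… → ⌈·⌉ = 1446
j=5: r + 4k = 1902.414230… → ⌈·⌉ = 1903
j=6: r + 5k = 2359.106538… → ⌈·⌉ = 2360
j=7: r + 6k = 2815.798846… → ⌈·⌉ = 2816
j=8: r + 7k = 3272.491153… → ⌈·⌉ = 3273
j=9: r + 8k = 3729.183461… → ⌈·⌉ = 3730
j=10: r + 9k = 4185.875769… → ⌈·⌉ = 4186
j=11: r + 10k = 4642.568076… → ⌈·⌉ = 4643
j=12: r + 11k = 5099.260384… → ⌈·⌉ = 5100
j=13: r + 12k = 5555.952692… → ⌈·⌉ = 5556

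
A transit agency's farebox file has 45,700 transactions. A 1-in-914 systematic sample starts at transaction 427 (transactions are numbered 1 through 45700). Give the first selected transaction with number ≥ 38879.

39729

k = 914
Steps past start: ⌈(38879 − 427)/914⌉ = ⌈38452/914⌉ = 43
Selected transaction: 427 + 43×914 = 39729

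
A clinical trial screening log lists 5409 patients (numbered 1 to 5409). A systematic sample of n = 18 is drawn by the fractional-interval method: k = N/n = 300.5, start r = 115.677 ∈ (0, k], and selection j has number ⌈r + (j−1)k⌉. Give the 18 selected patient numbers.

116, 417, 717, 1018, 1318, 1619, 1919, 2220, 2520, 2821, 3121, 3422, 3722, 4023, 4323, 4624, 4924, 5225

j=1: r + 0k = 115.677 → ⌈·⌉ = 116
j=2: r + 1k = 416.177 → ⌈·⌉ = 417
j=3: r + 2k = 716.677 → ⌈·⌉ = 717
j=4: r + 3k = 1017.177 → ⌈·⌉ = 1018
j=5: r + 4k = 1317.677 → ⌈·⌉ = 1318
j=6: r + 5k = 1618.177 → ⌈·⌉ = 1619
j=7: r + 6k = 1918.677 → ⌈·⌉ = 1919
j=8: r + 7k = 2219.177 → ⌈·⌉ = 2220
j=9: r + 8k = 2519.677 → ⌈·⌉ = 2520
j=10: r + 9k = 2820.177 → ⌈·⌉ = 2821
j=11: r + 10k = 3120.677 → ⌈·⌉ = 3121
j=12: r + 11k = 3421.177 → ⌈·⌉ = 3422
j=13: r + 12k = 3721.677 → ⌈·⌉ = 3722
j=14: r + 13k = 4022.177 → ⌈·⌉ = 4023
j=15: r + 14k = 4322.677 → ⌈·⌉ = 4323
j=16: r + 15k = 4623.177 → ⌈·⌉ = 4624
j=17: r + 16k = 4923.677 → ⌈·⌉ = 4924
j=18: r + 17k = 5224.177 → ⌈·⌉ = 5225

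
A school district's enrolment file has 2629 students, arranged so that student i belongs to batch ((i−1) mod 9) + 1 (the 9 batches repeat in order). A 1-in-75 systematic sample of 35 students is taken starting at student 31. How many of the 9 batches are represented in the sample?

Consecutive selections differ by k = 75, so their batch numbers differ by 75 mod 9 = 3.
gcd(75, 9) = 3, so the sample visits 9/3 = 3 distinct residues mod 9.
Start 31 is batch 4; the batches hit are 1, 4, 7.

3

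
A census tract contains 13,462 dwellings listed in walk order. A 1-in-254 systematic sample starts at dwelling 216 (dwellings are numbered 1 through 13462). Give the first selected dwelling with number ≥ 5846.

6058

k = 254
Steps past start: ⌈(5846 − 216)/254⌉ = ⌈5630/254⌉ = 23
Selected dwelling: 216 + 23×254 = 6058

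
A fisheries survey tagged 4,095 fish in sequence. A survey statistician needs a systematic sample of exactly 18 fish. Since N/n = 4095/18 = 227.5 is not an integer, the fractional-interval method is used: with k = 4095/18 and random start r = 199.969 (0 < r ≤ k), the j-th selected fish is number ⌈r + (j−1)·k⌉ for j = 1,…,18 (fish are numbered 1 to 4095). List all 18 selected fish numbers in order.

j=1: r + 0k = 199.969 → ⌈·⌉ = 200
j=2: r + 1k = 427.469 → ⌈·⌉ = 428
j=3: r + 2k = 654.969 → ⌈·⌉ = 655
j=4: r + 3k = 882.469 → ⌈·⌉ = 883
j=5: r + 4k = 1109.969 → ⌈·⌉ = 1110
j=6: r + 5k = 1337.469 → ⌈·⌉ = 1338
j=7: r + 6k = 1564.969 → ⌈·⌉ = 1565
j=8: r + 7k = 1792.469 → ⌈·⌉ = 1793
j=9: r + 8k = 2019.969 → ⌈·⌉ = 2020
j=10: r + 9k = 2247.469 → ⌈·⌉ = 2248
j=11: r + 10k = 2474.969 → ⌈·⌉ = 2475
j=12: r + 11k = 2702.469 → ⌈·⌉ = 2703
j=13: r + 12k = 2929.969 → ⌈·⌉ = 2930
j=14: r + 13k = 3157.469 → ⌈·⌉ = 3158
j=15: r + 14k = 3384.969 → ⌈·⌉ = 3385
j=16: r + 15k = 3612.469 → ⌈·⌉ = 3613
j=17: r + 16k = 3839.969 → ⌈·⌉ = 3840
j=18: r + 17k = 4067.469 → ⌈·⌉ = 4068

200, 428, 655, 883, 1110, 1338, 1565, 1793, 2020, 2248, 2475, 2703, 2930, 3158, 3385, 3613, 3840, 4068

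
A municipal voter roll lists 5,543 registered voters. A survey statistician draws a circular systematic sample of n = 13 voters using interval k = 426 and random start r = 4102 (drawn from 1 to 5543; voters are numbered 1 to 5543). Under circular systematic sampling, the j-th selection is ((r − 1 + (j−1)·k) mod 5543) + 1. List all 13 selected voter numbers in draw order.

4102, 4528, 4954, 5380, 263, 689, 1115, 1541, 1967, 2393, 2819, 3245, 3671

Selection 1: 4102
Selection 2: 4102 + 426 = 4528
Selection 3: 4528 + 426 = 4954
Selection 4: 4954 + 426 = 5380
Selection 5: 5380 + 426 = 5806 → 5806 − 5543 = 263
Selection 6: 263 + 426 = 689
Selection 7: 689 + 426 = 1115
Selection 8: 1115 + 426 = 1541
Selection 9: 1541 + 426 = 1967
Selection 10: 1967 + 426 = 2393
Selection 11: 2393 + 426 = 2819
Selection 12: 2819 + 426 = 3245
Selection 13: 3245 + 426 = 3671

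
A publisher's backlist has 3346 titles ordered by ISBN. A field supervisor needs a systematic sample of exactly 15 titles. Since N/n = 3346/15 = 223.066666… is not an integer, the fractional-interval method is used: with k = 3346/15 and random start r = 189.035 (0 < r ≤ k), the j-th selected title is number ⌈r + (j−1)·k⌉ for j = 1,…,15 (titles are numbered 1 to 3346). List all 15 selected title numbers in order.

j=1: r + 0k = 189.035 → ⌈·⌉ = 190
j=2: r + 1k = 412.101666… → ⌈·⌉ = 413
j=3: r + 2k = 635.168333… → ⌈·⌉ = 636
j=4: r + 3k = 858.235 → ⌈·⌉ = 859
j=5: r + 4k = 1081.301666… → ⌈·⌉ = 1082
j=6: r + 5k = 1304.368333… → ⌈·⌉ = 1305
j=7: r + 6k = 1527.435 → ⌈·⌉ = 1528
j=8: r + 7k = 1750.501666… → ⌈·⌉ = 1751
j=9: r + 8k = 1973.568333… → ⌈·⌉ = 1974
j=10: r + 9k = 2196.635 → ⌈·⌉ = 2197
j=11: r + 10k = 2419.701666… → ⌈·⌉ = 2420
j=12: r + 11k = 2642.768333… → ⌈·⌉ = 2643
j=13: r + 12k = 2865.835 → ⌈·⌉ = 2866
j=14: r + 13k = 3088.901666… → ⌈·⌉ = 3089
j=15: r + 14k = 3311.968333… → ⌈·⌉ = 3312

190, 413, 636, 859, 1082, 1305, 1528, 1751, 1974, 2197, 2420, 2643, 2866, 3089, 3312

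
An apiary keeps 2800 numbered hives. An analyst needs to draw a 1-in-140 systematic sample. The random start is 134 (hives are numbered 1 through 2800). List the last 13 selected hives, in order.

8th selection = 134 + 7×140 = 1114
9th: 1114 + 140 = 1254
10th: 1254 + 140 = 1394
11th: 1394 + 140 = 1534
12th: 1534 + 140 = 1674
13th: 1674 + 140 = 1814
14th: 1814 + 140 = 1954
15th: 1954 + 140 = 2094
16th: 2094 + 140 = 2234
17th: 2234 + 140 = 2374
18th: 2374 + 140 = 2514
19th: 2514 + 140 = 2654
20th: 2654 + 140 = 2794

1114, 1254, 1394, 1534, 1674, 1814, 1954, 2094, 2234, 2374, 2514, 2654, 2794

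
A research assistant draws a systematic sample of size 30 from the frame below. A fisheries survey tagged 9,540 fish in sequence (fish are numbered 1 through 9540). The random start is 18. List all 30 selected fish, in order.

k = N/n = 9540/30 = 318
fish 1: 18
fish 2: 18 + 318 = 336
fish 3: 336 + 318 = 654
fish 4: 654 + 318 = 972
fish 5: 972 + 318 = 1290
fish 6: 1290 + 318 = 1608
fish 7: 1608 + 318 = 1926
fish 8: 1926 + 318 = 2244
fish 9: 2244 + 318 = 2562
fish 10: 2562 + 318 = 2880
fish 11: 2880 + 318 = 3198
fish 12: 3198 + 318 = 3516
fish 13: 3516 + 318 = 3834
fish 14: 3834 + 318 = 4152
fish 15: 4152 + 318 = 4470
fish 16: 4470 + 318 = 4788
fish 17: 4788 + 318 = 5106
fish 18: 5106 + 318 = 5424
fish 19: 5424 + 318 = 5742
fish 20: 5742 + 318 = 6060
fish 21: 6060 + 318 = 6378
fish 22: 6378 + 318 = 6696
fish 23: 6696 + 318 = 7014
fish 24: 7014 + 318 = 7332
fish 25: 7332 + 318 = 7650
fish 26: 7650 + 318 = 7968
fish 27: 7968 + 318 = 8286
fish 28: 8286 + 318 = 8604
fish 29: 8604 + 318 = 8922
fish 30: 8922 + 318 = 9240

18, 336, 654, 972, 1290, 1608, 1926, 2244, 2562, 2880, 3198, 3516, 3834, 4152, 4470, 4788, 5106, 5424, 5742, 6060, 6378, 6696, 7014, 7332, 7650, 7968, 8286, 8604, 8922, 9240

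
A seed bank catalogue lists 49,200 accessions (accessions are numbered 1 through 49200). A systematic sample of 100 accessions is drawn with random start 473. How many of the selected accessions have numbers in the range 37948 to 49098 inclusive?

22

k = 49200/100 = 492
First selection ≥ 37948: 473 + ⌈(37948−473)/492⌉·492 = 473 + 77×492 = 38357
Last selection ≤ 49098: 473 + ⌊(49098−473)/492⌋·492 = 473 + 98×492 = 48689
Count = 98 − 77 + 1 = 22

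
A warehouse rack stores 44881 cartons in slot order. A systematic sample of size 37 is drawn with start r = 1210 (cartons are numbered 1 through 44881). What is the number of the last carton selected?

k = 44881/37 = 1213
37th selection = r + (37−1)·k = 1210 + 36×1213 = 1210 + 43668 = 44878

44878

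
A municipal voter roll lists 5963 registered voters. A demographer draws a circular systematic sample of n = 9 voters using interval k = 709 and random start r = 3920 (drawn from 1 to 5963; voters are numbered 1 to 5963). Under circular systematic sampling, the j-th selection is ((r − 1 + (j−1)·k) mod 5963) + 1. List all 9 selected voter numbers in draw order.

Selection 1: 3920
Selection 2: 3920 + 709 = 4629
Selection 3: 4629 + 709 = 5338
Selection 4: 5338 + 709 = 6047 → 6047 − 5963 = 84
Selection 5: 84 + 709 = 793
Selection 6: 793 + 709 = 1502
Selection 7: 1502 + 709 = 2211
Selection 8: 2211 + 709 = 2920
Selection 9: 2920 + 709 = 3629

3920, 4629, 5338, 84, 793, 1502, 2211, 2920, 3629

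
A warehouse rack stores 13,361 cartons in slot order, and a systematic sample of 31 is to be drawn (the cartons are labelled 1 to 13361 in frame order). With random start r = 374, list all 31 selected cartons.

k = N/n = 13361/31 = 431
carton 1: 374
carton 2: 374 + 431 = 805
carton 3: 805 + 431 = 1236
carton 4: 1236 + 431 = 1667
carton 5: 1667 + 431 = 2098
carton 6: 2098 + 431 = 2529
carton 7: 2529 + 431 = 2960
carton 8: 2960 + 431 = 3391
carton 9: 3391 + 431 = 3822
carton 10: 3822 + 431 = 4253
carton 11: 4253 + 431 = 4684
carton 12: 4684 + 431 = 5115
carton 13: 5115 + 431 = 5546
carton 14: 5546 + 431 = 5977
carton 15: 5977 + 431 = 6408
carton 16: 6408 + 431 = 6839
carton 17: 6839 + 431 = 7270
carton 18: 7270 + 431 = 7701
carton 19: 7701 + 431 = 8132
carton 20: 8132 + 431 = 8563
carton 21: 8563 + 431 = 8994
carton 22: 8994 + 431 = 9425
carton 23: 9425 + 431 = 9856
carton 24: 9856 + 431 = 10287
carton 25: 10287 + 431 = 10718
carton 26: 10718 + 431 = 11149
carton 27: 11149 + 431 = 11580
carton 28: 11580 + 431 = 12011
carton 29: 12011 + 431 = 12442
carton 30: 12442 + 431 = 12873
carton 31: 12873 + 431 = 13304

374, 805, 1236, 1667, 2098, 2529, 2960, 3391, 3822, 4253, 4684, 5115, 5546, 5977, 6408, 6839, 7270, 7701, 8132, 8563, 8994, 9425, 9856, 10287, 10718, 11149, 11580, 12011, 12442, 12873, 13304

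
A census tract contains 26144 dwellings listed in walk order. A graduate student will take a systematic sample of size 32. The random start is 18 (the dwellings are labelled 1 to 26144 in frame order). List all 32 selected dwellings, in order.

k = N/n = 26144/32 = 817
dwelling 1: 18
dwelling 2: 18 + 817 = 835
dwelling 3: 835 + 817 = 1652
dwelling 4: 1652 + 817 = 2469
dwelling 5: 2469 + 817 = 3286
dwelling 6: 3286 + 817 = 4103
dwelling 7: 4103 + 817 = 4920
dwelling 8: 4920 + 817 = 5737
dwelling 9: 5737 + 817 = 6554
dwelling 10: 6554 + 817 = 7371
dwelling 11: 7371 + 817 = 8188
dwelling 12: 8188 + 817 = 9005
dwelling 13: 9005 + 817 = 9822
dwelling 14: 9822 + 817 = 10639
dwelling 15: 10639 + 817 = 11456
dwelling 16: 11456 + 817 = 12273
dwelling 17: 12273 + 817 = 13090
dwelling 18: 13090 + 817 = 13907
dwelling 19: 13907 + 817 = 14724
dwelling 20: 14724 + 817 = 15541
dwelling 21: 15541 + 817 = 16358
dwelling 22: 16358 + 817 = 17175
dwelling 23: 17175 + 817 = 17992
dwelling 24: 17992 + 817 = 18809
dwelling 25: 18809 + 817 = 19626
dwelling 26: 19626 + 817 = 20443
dwelling 27: 20443 + 817 = 21260
dwelling 28: 21260 + 817 = 22077
dwelling 29: 22077 + 817 = 22894
dwelling 30: 22894 + 817 = 23711
dwelling 31: 23711 + 817 = 24528
dwelling 32: 24528 + 817 = 25345

18, 835, 1652, 2469, 3286, 4103, 4920, 5737, 6554, 7371, 8188, 9005, 9822, 10639, 11456, 12273, 13090, 13907, 14724, 15541, 16358, 17175, 17992, 18809, 19626, 20443, 21260, 22077, 22894, 23711, 24528, 25345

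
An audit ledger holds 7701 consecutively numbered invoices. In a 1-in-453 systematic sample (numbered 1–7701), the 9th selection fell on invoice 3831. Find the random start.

207

k = 453
r = 3831 − (9−1)×453 = 3831 − 3624 = 207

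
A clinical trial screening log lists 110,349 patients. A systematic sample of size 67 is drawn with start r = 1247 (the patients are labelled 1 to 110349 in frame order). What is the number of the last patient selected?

109949

k = 110349/67 = 1647
67th selection = r + (67−1)·k = 1247 + 66×1647 = 1247 + 108702 = 109949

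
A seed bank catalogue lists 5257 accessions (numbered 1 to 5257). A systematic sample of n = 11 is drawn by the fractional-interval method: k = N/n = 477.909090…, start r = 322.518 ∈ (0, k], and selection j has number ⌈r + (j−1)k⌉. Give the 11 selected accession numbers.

j=1: r + 0k = 322.518 → ⌈·⌉ = 323
j=2: r + 1k = 800.427090… → ⌈·⌉ = 801
j=3: r + 2k = 1278.336181… → ⌈·⌉ = 1279
j=4: r + 3k = 1756.245272… → ⌈·⌉ = 1757
j=5: r + 4k = 2234.154363… → ⌈·⌉ = 2235
j=6: r + 5k = 2712.063454… → ⌈·⌉ = 2713
j=7: r + 6k = 3189.972545… → ⌈·⌉ = 3190
j=8: r + 7k = 3667.881636… → ⌈·⌉ = 3668
j=9: r + 8k = 4145.790727… → ⌈·⌉ = 4146
j=10: r + 9k = 4623.699818… → ⌈·⌉ = 4624
j=11: r + 10k = 5101.608909… → ⌈·⌉ = 5102

323, 801, 1279, 1757, 2235, 2713, 3190, 3668, 4146, 4624, 5102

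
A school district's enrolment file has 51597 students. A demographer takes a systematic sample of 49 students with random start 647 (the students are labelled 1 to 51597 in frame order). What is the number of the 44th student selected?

45926

k = 51597/49 = 1053
44th selection = r + (44−1)·k = 647 + 43×1053 = 647 + 45279 = 45926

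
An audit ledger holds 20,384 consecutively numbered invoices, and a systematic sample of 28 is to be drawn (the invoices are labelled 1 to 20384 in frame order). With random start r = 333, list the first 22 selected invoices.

k = N/n = 20384/28 = 728
invoice 1: 333
invoice 2: 333 + 728 = 1061
invoice 3: 1061 + 728 = 1789
invoice 4: 1789 + 728 = 2517
invoice 5: 2517 + 728 = 3245
invoice 6: 3245 + 728 = 3973
invoice 7: 3973 + 728 = 4701
invoice 8: 4701 + 728 = 5429
invoice 9: 5429 + 728 = 6157
invoice 10: 6157 + 728 = 6885
invoice 11: 6885 + 728 = 7613
invoice 12: 7613 + 728 = 8341
invoice 13: 8341 + 728 = 9069
invoice 14: 9069 + 728 = 9797
invoice 15: 9797 + 728 = 10525
invoice 16: 10525 + 728 = 11253
invoice 17: 11253 + 728 = 11981
invoice 18: 11981 + 728 = 12709
invoice 19: 12709 + 728 = 13437
invoice 20: 13437 + 728 = 14165
invoice 21: 14165 + 728 = 14893
invoice 22: 14893 + 728 = 15621

333, 1061, 1789, 2517, 3245, 3973, 4701, 5429, 6157, 6885, 7613, 8341, 9069, 9797, 10525, 11253, 11981, 12709, 13437, 14165, 14893, 15621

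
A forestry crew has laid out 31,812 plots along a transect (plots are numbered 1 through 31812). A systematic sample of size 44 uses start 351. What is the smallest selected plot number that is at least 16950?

k = 31812/44 = 723
Steps past start: ⌈(16950 − 351)/723⌉ = ⌈16599/723⌉ = 23
Selected plot: 351 + 23×723 = 16980

16980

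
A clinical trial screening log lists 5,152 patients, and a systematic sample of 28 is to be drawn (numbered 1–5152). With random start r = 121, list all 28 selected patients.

k = N/n = 5152/28 = 184
patient 1: 121
patient 2: 121 + 184 = 305
patient 3: 305 + 184 = 489
patient 4: 489 + 184 = 673
patient 5: 673 + 184 = 857
patient 6: 857 + 184 = 1041
patient 7: 1041 + 184 = 1225
patient 8: 1225 + 184 = 1409
patient 9: 1409 + 184 = 1593
patient 10: 1593 + 184 = 1777
patient 11: 1777 + 184 = 1961
patient 12: 1961 + 184 = 2145
patient 13: 2145 + 184 = 2329
patient 14: 2329 + 184 = 2513
patient 15: 2513 + 184 = 2697
patient 16: 2697 + 184 = 2881
patient 17: 2881 + 184 = 3065
patient 18: 3065 + 184 = 3249
patient 19: 3249 + 184 = 3433
patient 20: 3433 + 184 = 3617
patient 21: 3617 + 184 = 3801
patient 22: 3801 + 184 = 3985
patient 23: 3985 + 184 = 4169
patient 24: 4169 + 184 = 4353
patient 25: 4353 + 184 = 4537
patient 26: 4537 + 184 = 4721
patient 27: 4721 + 184 = 4905
patient 28: 4905 + 184 = 5089

121, 305, 489, 673, 857, 1041, 1225, 1409, 1593, 1777, 1961, 2145, 2329, 2513, 2697, 2881, 3065, 3249, 3433, 3617, 3801, 3985, 4169, 4353, 4537, 4721, 4905, 5089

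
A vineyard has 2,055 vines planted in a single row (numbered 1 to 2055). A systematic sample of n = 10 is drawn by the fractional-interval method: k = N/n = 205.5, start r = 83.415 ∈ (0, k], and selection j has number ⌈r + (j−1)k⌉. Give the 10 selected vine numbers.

j=1: r + 0k = 83.415 → ⌈·⌉ = 84
j=2: r + 1k = 288.915 → ⌈·⌉ = 289
j=3: r + 2k = 494.415 → ⌈·⌉ = 495
j=4: r + 3k = 699.915 → ⌈·⌉ = 700
j=5: r + 4k = 905.415 → ⌈·⌉ = 906
j=6: r + 5k = 1110.915 → ⌈·⌉ = 1111
j=7: r + 6k = 1316.415 → ⌈·⌉ = 1317
j=8: r + 7k = 1521.915 → ⌈·⌉ = 1522
j=9: r + 8k = 1727.415 → ⌈·⌉ = 1728
j=10: r + 9k = 1932.915 → ⌈·⌉ = 1933

84, 289, 495, 700, 906, 1111, 1317, 1522, 1728, 1933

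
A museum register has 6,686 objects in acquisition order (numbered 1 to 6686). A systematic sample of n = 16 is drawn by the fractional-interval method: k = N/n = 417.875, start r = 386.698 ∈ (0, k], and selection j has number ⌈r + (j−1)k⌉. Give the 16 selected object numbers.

j=1: r + 0k = 386.698 → ⌈·⌉ = 387
j=2: r + 1k = 804.573 → ⌈·⌉ = 805
j=3: r + 2k = 1222.448 → ⌈·⌉ = 1223
j=4: r + 3k = 1640.323 → ⌈·⌉ = 1641
j=5: r + 4k = 2058.198 → ⌈·⌉ = 2059
j=6: r + 5k = 2476.073 → ⌈·⌉ = 2477
j=7: r + 6k = 2893.948 → ⌈·⌉ = 2894
j=8: r + 7k = 3311.823 → ⌈·⌉ = 3312
j=9: r + 8k = 3729.698 → ⌈·⌉ = 3730
j=10: r + 9k = 4147.573 → ⌈·⌉ = 4148
j=11: r + 10k = 4565.448 → ⌈·⌉ = 4566
j=12: r + 11k = 4983.323 → ⌈·⌉ = 4984
j=13: r + 12k = 5401.198 → ⌈·⌉ = 5402
j=14: r + 13k = 5819.073 → ⌈·⌉ = 5820
j=15: r + 14k = 6236.948 → ⌈·⌉ = 6237
j=16: r + 15k = 6654.823 → ⌈·⌉ = 6655

387, 805, 1223, 1641, 2059, 2477, 2894, 3312, 3730, 4148, 4566, 4984, 5402, 5820, 6237, 6655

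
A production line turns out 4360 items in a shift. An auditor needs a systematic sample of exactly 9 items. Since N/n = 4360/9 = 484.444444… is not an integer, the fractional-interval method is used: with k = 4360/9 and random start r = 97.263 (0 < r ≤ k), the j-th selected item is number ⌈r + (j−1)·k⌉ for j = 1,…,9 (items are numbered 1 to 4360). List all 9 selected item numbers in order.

j=1: r + 0k = 97.263 → ⌈·⌉ = 98
j=2: r + 1k = 581.707444… → ⌈·⌉ = 582
j=3: r + 2k = 1066.151888… → ⌈·⌉ = 1067
j=4: r + 3k = 1550.596333… → ⌈·⌉ = 1551
j=5: r + 4k = 2035.040777… → ⌈·⌉ = 2036
j=6: r + 5k = 2519.485222… → ⌈·⌉ = 2520
j=7: r + 6k = 3003.929666… → ⌈·⌉ = 3004
j=8: r + 7k = 3488.374111… → ⌈·⌉ = 3489
j=9: r + 8k = 3972.818555… → ⌈·⌉ = 3973

98, 582, 1067, 1551, 2036, 2520, 3004, 3489, 3973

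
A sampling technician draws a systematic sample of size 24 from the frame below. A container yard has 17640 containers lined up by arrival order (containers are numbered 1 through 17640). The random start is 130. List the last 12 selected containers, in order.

k = N/n = 17640/24 = 735
13th selection = 130 + 12×735 = 8950
14th: 8950 + 735 = 9685
15th: 9685 + 735 = 10420
16th: 10420 + 735 = 11155
17th: 11155 + 735 = 11890
18th: 11890 + 735 = 12625
19th: 12625 + 735 = 13360
20th: 13360 + 735 = 14095
21st: 14095 + 735 = 14830
22nd: 14830 + 735 = 15565
23rd: 15565 + 735 = 16300
24th: 16300 + 735 = 17035

8950, 9685, 10420, 11155, 11890, 12625, 13360, 14095, 14830, 15565, 16300, 17035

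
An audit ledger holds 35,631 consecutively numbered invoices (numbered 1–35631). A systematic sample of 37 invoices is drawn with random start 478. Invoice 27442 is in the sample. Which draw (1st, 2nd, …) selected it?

29

k = 35631/37 = 963
position = (27442 − 478)/963 + 1 = 26964/963 + 1 = 28 + 1 = 29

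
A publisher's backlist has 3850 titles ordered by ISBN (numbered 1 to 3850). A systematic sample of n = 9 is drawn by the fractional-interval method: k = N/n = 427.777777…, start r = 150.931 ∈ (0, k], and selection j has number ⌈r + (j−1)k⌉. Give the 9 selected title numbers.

151, 579, 1007, 1435, 1863, 2290, 2718, 3146, 3574

j=1: r + 0k = 150.931 → ⌈·⌉ = 151
j=2: r + 1k = 578.708777… → ⌈·⌉ = 579
j=3: r + 2k = 1006.486555… → ⌈·⌉ = 1007
j=4: r + 3k = 1434.264333… → ⌈·⌉ = 1435
j=5: r + 4k = 1862.042111… → ⌈·⌉ = 1863
j=6: r + 5k = 2289.819888… → ⌈·⌉ = 2290
j=7: r + 6k = 2717.597666… → ⌈·⌉ = 2718
j=8: r + 7k = 3145.375444… → ⌈·⌉ = 3146
j=9: r + 8k = 3573.153222… → ⌈·⌉ = 3574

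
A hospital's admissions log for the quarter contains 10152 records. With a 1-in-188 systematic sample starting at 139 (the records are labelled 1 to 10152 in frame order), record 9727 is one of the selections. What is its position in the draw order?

52

k = 188
position = (9727 − 139)/188 + 1 = 9588/188 + 1 = 51 + 1 = 52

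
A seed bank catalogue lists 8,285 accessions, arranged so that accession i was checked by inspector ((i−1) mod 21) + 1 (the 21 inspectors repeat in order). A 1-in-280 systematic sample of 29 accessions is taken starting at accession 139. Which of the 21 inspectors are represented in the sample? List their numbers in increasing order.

Consecutive selections differ by k = 280, so their inspector numbers differ by 280 mod 21 = 7.
gcd(280, 21) = 7, so the sample visits 21/7 = 3 distinct residues mod 21.
Start 139 is inspector 13; the inspectors hit are 6, 13, 20.

6, 13, 20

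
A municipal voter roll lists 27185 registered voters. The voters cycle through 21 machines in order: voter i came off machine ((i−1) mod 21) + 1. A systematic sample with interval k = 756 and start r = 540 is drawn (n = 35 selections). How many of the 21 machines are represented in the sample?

Consecutive selections differ by k = 756, so their machine numbers differ by 756 mod 21 = 0.
gcd(756, 21) = 21, so the sample visits 21/21 = 1 distinct residues mod 21.
Start 540 is machine 15; the machines hit are 15.

1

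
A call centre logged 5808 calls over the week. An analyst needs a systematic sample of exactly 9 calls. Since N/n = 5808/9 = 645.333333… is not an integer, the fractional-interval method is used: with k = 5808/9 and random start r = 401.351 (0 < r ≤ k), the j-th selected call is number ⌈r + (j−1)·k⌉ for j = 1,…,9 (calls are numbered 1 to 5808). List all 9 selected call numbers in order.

j=1: r + 0k = 401.351 → ⌈·⌉ = 402
j=2: r + 1k = 1046.684333… → ⌈·⌉ = 1047
j=3: r + 2k = 1692.017666… → ⌈·⌉ = 1693
j=4: r + 3k = 2337.351 → ⌈·⌉ = 2338
j=5: r + 4k = 2982.684333… → ⌈·⌉ = 2983
j=6: r + 5k = 3628.017666… → ⌈·⌉ = 3629
j=7: r + 6k = 4273.351 → ⌈·⌉ = 4274
j=8: r + 7k = 4918.684333… → ⌈·⌉ = 4919
j=9: r + 8k = 5564.017666… → ⌈·⌉ = 5565

402, 1047, 1693, 2338, 2983, 3629, 4274, 4919, 5565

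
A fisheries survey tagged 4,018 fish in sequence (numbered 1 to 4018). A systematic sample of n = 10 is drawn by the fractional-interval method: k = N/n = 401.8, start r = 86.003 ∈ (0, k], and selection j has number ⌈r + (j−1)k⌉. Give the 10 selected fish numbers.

j=1: r + 0k = 86.003 → ⌈·⌉ = 87
j=2: r + 1k = 487.803 → ⌈·⌉ = 488
j=3: r + 2k = 889.603 → ⌈·⌉ = 890
j=4: r + 3k = 1291.403 → ⌈·⌉ = 1292
j=5: r + 4k = 1693.203 → ⌈·⌉ = 1694
j=6: r + 5k = 2095.003 → ⌈·⌉ = 2096
j=7: r + 6k = 2496.803 → ⌈·⌉ = 2497
j=8: r + 7k = 2898.603 → ⌈·⌉ = 2899
j=9: r + 8k = 3300.403 → ⌈·⌉ = 3301
j=10: r + 9k = 3702.203 → ⌈·⌉ = 3703

87, 488, 890, 1292, 1694, 2096, 2497, 2899, 3301, 3703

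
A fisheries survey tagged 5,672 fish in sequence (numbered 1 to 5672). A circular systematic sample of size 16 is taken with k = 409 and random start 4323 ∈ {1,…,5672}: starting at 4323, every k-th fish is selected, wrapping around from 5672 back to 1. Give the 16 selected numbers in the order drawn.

4323, 4732, 5141, 5550, 287, 696, 1105, 1514, 1923, 2332, 2741, 3150, 3559, 3968, 4377, 4786

Selection 1: 4323
Selection 2: 4323 + 409 = 4732
Selection 3: 4732 + 409 = 5141
Selection 4: 5141 + 409 = 5550
Selection 5: 5550 + 409 = 5959 → 5959 − 5672 = 287
Selection 6: 287 + 409 = 696
Selection 7: 696 + 409 = 1105
Selection 8: 1105 + 409 = 1514
Selection 9: 1514 + 409 = 1923
Selection 10: 1923 + 409 = 2332
Selection 11: 2332 + 409 = 2741
Selection 12: 2741 + 409 = 3150
Selection 13: 3150 + 409 = 3559
Selection 14: 3559 + 409 = 3968
Selection 15: 3968 + 409 = 4377
Selection 16: 4377 + 409 = 4786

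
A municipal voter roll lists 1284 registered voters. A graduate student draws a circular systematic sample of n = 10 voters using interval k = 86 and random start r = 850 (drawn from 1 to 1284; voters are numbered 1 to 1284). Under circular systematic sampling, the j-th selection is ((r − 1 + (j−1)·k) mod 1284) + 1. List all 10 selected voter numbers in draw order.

850, 936, 1022, 1108, 1194, 1280, 82, 168, 254, 340

Selection 1: 850
Selection 2: 850 + 86 = 936
Selection 3: 936 + 86 = 1022
Selection 4: 1022 + 86 = 1108
Selection 5: 1108 + 86 = 1194
Selection 6: 1194 + 86 = 1280
Selection 7: 1280 + 86 = 1366 → 1366 − 1284 = 82
Selection 8: 82 + 86 = 168
Selection 9: 168 + 86 = 254
Selection 10: 254 + 86 = 340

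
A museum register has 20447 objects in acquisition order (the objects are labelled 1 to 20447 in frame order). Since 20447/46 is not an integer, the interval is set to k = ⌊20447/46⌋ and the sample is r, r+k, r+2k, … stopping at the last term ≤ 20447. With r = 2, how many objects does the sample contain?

47

k = ⌊20447/46⌋ = 444
Achieved size = ⌊(20447 − 2)/444⌋ + 1 = ⌊20445/444⌋ + 1 = 46 + 1 = 47
(last selection: 2 + 46×444 = 20426 ≤ 20447; next would be 20870 > 20447)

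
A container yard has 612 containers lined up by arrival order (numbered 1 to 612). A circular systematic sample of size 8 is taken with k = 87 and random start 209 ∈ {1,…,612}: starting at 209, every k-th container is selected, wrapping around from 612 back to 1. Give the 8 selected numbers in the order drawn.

209, 296, 383, 470, 557, 32, 119, 206

Selection 1: 209
Selection 2: 209 + 87 = 296
Selection 3: 296 + 87 = 383
Selection 4: 383 + 87 = 470
Selection 5: 470 + 87 = 557
Selection 6: 557 + 87 = 644 → 644 − 612 = 32
Selection 7: 32 + 87 = 119
Selection 8: 119 + 87 = 206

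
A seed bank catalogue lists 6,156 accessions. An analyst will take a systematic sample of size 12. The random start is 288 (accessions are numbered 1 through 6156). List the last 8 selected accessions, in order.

2340, 2853, 3366, 3879, 4392, 4905, 5418, 5931

k = N/n = 6156/12 = 513
5th selection = 288 + 4×513 = 2340
6th: 2340 + 513 = 2853
7th: 2853 + 513 = 3366
8th: 3366 + 513 = 3879
9th: 3879 + 513 = 4392
10th: 4392 + 513 = 4905
11th: 4905 + 513 = 5418
12th: 5418 + 513 = 5931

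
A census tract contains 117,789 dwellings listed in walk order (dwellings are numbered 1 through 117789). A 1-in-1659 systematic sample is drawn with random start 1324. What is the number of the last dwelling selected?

k = 1659
71st selection = r + (71−1)·k = 1324 + 70×1659 = 1324 + 116130 = 117454

117454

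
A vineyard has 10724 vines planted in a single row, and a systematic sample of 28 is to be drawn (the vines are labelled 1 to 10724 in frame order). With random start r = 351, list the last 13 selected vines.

k = N/n = 10724/28 = 383
16th selection = 351 + 15×383 = 6096
17th: 6096 + 383 = 6479
18th: 6479 + 383 = 6862
19th: 6862 + 383 = 7245
20th: 7245 + 383 = 7628
21st: 7628 + 383 = 8011
22nd: 8011 + 383 = 8394
23rd: 8394 + 383 = 8777
24th: 8777 + 383 = 9160
25th: 9160 + 383 = 9543
26th: 9543 + 383 = 9926
27th: 9926 + 383 = 10309
28th: 10309 + 383 = 10692

6096, 6479, 6862, 7245, 7628, 8011, 8394, 8777, 9160, 9543, 9926, 10309, 10692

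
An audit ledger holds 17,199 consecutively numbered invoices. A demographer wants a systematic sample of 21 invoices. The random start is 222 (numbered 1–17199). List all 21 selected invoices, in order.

222, 1041, 1860, 2679, 3498, 4317, 5136, 5955, 6774, 7593, 8412, 9231, 10050, 10869, 11688, 12507, 13326, 14145, 14964, 15783, 16602

k = N/n = 17199/21 = 819
invoice 1: 222
invoice 2: 222 + 819 = 1041
invoice 3: 1041 + 819 = 1860
invoice 4: 1860 + 819 = 2679
invoice 5: 2679 + 819 = 3498
invoice 6: 3498 + 819 = 4317
invoice 7: 4317 + 819 = 5136
invoice 8: 5136 + 819 = 5955
invoice 9: 5955 + 819 = 6774
invoice 10: 6774 + 819 = 7593
invoice 11: 7593 + 819 = 8412
invoice 12: 8412 + 819 = 9231
invoice 13: 9231 + 819 = 10050
invoice 14: 10050 + 819 = 10869
invoice 15: 10869 + 819 = 11688
invoice 16: 11688 + 819 = 12507
invoice 17: 12507 + 819 = 13326
invoice 18: 13326 + 819 = 14145
invoice 19: 14145 + 819 = 14964
invoice 20: 14964 + 819 = 15783
invoice 21: 15783 + 819 = 16602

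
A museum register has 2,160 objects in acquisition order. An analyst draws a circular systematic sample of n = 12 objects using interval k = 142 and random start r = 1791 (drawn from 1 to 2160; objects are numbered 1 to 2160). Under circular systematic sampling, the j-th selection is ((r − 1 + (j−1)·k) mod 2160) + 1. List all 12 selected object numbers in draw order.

1791, 1933, 2075, 57, 199, 341, 483, 625, 767, 909, 1051, 1193

Selection 1: 1791
Selection 2: 1791 + 142 = 1933
Selection 3: 1933 + 142 = 2075
Selection 4: 2075 + 142 = 2217 → 2217 − 2160 = 57
Selection 5: 57 + 142 = 199
Selection 6: 199 + 142 = 341
Selection 7: 341 + 142 = 483
Selection 8: 483 + 142 = 625
Selection 9: 625 + 142 = 767
Selection 10: 767 + 142 = 909
Selection 11: 909 + 142 = 1051
Selection 12: 1051 + 142 = 1193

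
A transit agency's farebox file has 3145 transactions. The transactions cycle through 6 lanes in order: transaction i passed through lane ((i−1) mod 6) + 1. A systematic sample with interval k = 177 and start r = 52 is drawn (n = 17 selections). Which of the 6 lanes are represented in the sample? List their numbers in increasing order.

Consecutive selections differ by k = 177, so their lane numbers differ by 177 mod 6 = 3.
gcd(177, 6) = 3, so the sample visits 6/3 = 2 distinct residues mod 6.
Start 52 is lane 4; the lanes hit are 1, 4.

1, 4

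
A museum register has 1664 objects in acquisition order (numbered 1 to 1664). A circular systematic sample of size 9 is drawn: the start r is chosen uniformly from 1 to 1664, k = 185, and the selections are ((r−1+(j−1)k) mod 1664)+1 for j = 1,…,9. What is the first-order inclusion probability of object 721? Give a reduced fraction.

9/1664

For each position j, as r ranges over 1…1664 the j-th selection hits every object exactly once, so object 721 is selected for exactly 9 of the 1664 starts.
Inclusion probability = 9/1664.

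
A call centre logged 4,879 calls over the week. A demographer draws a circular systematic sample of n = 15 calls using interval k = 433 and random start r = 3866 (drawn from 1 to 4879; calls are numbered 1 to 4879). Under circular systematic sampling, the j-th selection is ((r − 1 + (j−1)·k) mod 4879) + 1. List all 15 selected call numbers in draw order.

Selection 1: 3866
Selection 2: 3866 + 433 = 4299
Selection 3: 4299 + 433 = 4732
Selection 4: 4732 + 433 = 5165 → 5165 − 4879 = 286
Selection 5: 286 + 433 = 719
Selection 6: 719 + 433 = 1152
Selection 7: 1152 + 433 = 1585
Selection 8: 1585 + 433 = 2018
Selection 9: 2018 + 433 = 2451
Selection 10: 2451 + 433 = 2884
Selection 11: 2884 + 433 = 3317
Selection 12: 3317 + 433 = 3750
Selection 13: 3750 + 433 = 4183
Selection 14: 4183 + 433 = 4616
Selection 15: 4616 + 433 = 5049 → 5049 − 4879 = 170

3866, 4299, 4732, 286, 719, 1152, 1585, 2018, 2451, 2884, 3317, 3750, 4183, 4616, 170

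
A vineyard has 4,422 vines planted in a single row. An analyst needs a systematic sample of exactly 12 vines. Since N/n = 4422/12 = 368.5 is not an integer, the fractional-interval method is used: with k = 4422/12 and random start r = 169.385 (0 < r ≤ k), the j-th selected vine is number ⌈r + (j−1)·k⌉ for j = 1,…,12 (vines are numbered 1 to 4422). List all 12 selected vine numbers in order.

170, 538, 907, 1275, 1644, 2012, 2381, 2749, 3118, 3486, 3855, 4223

j=1: r + 0k = 169.385 → ⌈·⌉ = 170
j=2: r + 1k = 537.885 → ⌈·⌉ = 538
j=3: r + 2k = 906.385 → ⌈·⌉ = 907
j=4: r + 3k = 1274.885 → ⌈·⌉ = 1275
j=5: r + 4k = 1643.385 → ⌈·⌉ = 1644
j=6: r + 5k = 2011.885 → ⌈·⌉ = 2012
j=7: r + 6k = 2380.385 → ⌈·⌉ = 2381
j=8: r + 7k = 2748.885 → ⌈·⌉ = 2749
j=9: r + 8k = 3117.385 → ⌈·⌉ = 3118
j=10: r + 9k = 3485.885 → ⌈·⌉ = 3486
j=11: r + 10k = 3854.385 → ⌈·⌉ = 3855
j=12: r + 11k = 4222.885 → ⌈·⌉ = 4223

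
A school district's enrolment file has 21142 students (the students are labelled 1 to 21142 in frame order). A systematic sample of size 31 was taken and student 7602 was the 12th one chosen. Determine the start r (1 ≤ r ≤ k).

100

k = 21142/31 = 682
r = 7602 − (12−1)×682 = 7602 − 7502 = 100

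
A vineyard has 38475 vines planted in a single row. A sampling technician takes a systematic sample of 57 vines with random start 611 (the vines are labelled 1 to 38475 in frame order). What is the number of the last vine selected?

k = 38475/57 = 675
57th selection = r + (57−1)·k = 611 + 56×675 = 611 + 37800 = 38411

38411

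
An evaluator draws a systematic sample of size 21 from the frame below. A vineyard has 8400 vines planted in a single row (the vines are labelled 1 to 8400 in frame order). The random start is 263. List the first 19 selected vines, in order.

k = N/n = 8400/21 = 400
vine 1: 263
vine 2: 263 + 400 = 663
vine 3: 663 + 400 = 1063
vine 4: 1063 + 400 = 1463
vine 5: 1463 + 400 = 1863
vine 6: 1863 + 400 = 2263
vine 7: 2263 + 400 = 2663
vine 8: 2663 + 400 = 3063
vine 9: 3063 + 400 = 3463
vine 10: 3463 + 400 = 3863
vine 11: 3863 + 400 = 4263
vine 12: 4263 + 400 = 4663
vine 13: 4663 + 400 = 5063
vine 14: 5063 + 400 = 5463
vine 15: 5463 + 400 = 5863
vine 16: 5863 + 400 = 6263
vine 17: 6263 + 400 = 6663
vine 18: 6663 + 400 = 7063
vine 19: 7063 + 400 = 7463

263, 663, 1063, 1463, 1863, 2263, 2663, 3063, 3463, 3863, 4263, 4663, 5063, 5463, 5863, 6263, 6663, 7063, 7463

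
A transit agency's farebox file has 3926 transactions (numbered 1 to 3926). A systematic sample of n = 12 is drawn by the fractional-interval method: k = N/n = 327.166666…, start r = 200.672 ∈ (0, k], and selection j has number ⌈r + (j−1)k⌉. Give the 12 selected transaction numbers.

j=1: r + 0k = 200.672 → ⌈·⌉ = 201
j=2: r + 1k = 527.838666… → ⌈·⌉ = 528
j=3: r + 2k = 855.005333… → ⌈·⌉ = 856
j=4: r + 3k = 1182.172 → ⌈·⌉ = 1183
j=5: r + 4k = 1509.338666… → ⌈·⌉ = 1510
j=6: r + 5k = 1836.505333… → ⌈·⌉ = 1837
j=7: r + 6k = 2163.672 → ⌈·⌉ = 2164
j=8: r + 7k = 2490.838666… → ⌈·⌉ = 2491
j=9: r + 8k = 2818.005333… → ⌈·⌉ = 2819
j=10: r + 9k = 3145.172 → ⌈·⌉ = 3146
j=11: r + 10k = 3472.338666… → ⌈·⌉ = 3473
j=12: r + 11k = 3799.505333… → ⌈·⌉ = 3800

201, 528, 856, 1183, 1510, 1837, 2164, 2491, 2819, 3146, 3473, 3800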